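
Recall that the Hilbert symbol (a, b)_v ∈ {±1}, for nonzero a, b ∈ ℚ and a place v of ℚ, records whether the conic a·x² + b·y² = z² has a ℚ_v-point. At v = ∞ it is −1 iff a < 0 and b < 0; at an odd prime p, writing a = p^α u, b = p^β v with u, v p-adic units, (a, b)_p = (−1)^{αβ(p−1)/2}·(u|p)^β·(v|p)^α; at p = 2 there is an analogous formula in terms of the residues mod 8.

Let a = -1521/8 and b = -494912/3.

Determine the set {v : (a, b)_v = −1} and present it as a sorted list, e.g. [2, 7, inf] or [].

(a, b) ≡ (-2, -23199) mod (ℚ^×)²; places V = {2, 3, 11, 13, 19, 37, ∞}.
(a,b)_∞: sgn(-2)=−, sgn(-23199)=−, so -1.
(a,b)_3: α=2, u≡1; β=-1, v≡1 (mod 3); (1|3)=+1, (1|3)=+1; sign (−1)^0·+1^-1·+1^2 = +1.
(a,b)_19: α=0, u≡7; β=1, v≡13 (mod 19); (7|19)=+1, (13|19)=-1; sign (−1)^0·+1^1·-1^0 = +1.
(a,b)_13: α=2, u≡7; β=0, v≡8 (mod 13); (7|13)=-1, (8|13)=-1; sign (−1)^0·-1^0·-1^2 = +1.
(a,b)_37: α=0, u≡18; β=1, v≡6 (mod 37); (18|37)=-1, (6|37)=-1; sign (−1)^0·-1^1·-1^0 = -1.
(a,b)_11: α=0, u≡1; β=1, v≡3 (mod 11); (1|11)=+1, (3|11)=+1; sign (−1)^0·+1^1·+1^0 = +1.
(a,b)_2: α=-3, β=6; u≡7, v≡1 (mod 8); ε(u)ε(v)=1·0, αω(v)=-3·0, βω(u)=6·0; sum ≡ 0  ⇒  +1.
|Ram(-2, -23199)| = 2, even; anisotropic at {37, ∞}.

[37, inf]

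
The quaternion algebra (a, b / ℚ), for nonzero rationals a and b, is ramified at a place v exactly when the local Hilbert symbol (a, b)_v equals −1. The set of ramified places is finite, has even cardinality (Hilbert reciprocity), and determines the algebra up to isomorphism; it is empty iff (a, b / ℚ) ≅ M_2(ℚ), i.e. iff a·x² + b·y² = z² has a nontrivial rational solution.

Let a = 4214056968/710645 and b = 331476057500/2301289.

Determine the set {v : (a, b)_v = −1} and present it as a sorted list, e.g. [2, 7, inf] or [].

[3, 5, 17, 23]

(a, b) ≡ (5610, 23) mod (ℚ^×)²; places V = {2, 3, 5, 7, 11, 13, 17, 19, 23, 29, 37, 41, ∞}.
(a,b)_23: α=0, u≡20; β=1, v≡8 (mod 23); (20|23)=-1, (8|23)=+1; sign (−1)^0·-1^1·+1^0 = -1.
(a,b)_11: α=1, u≡1; β=0, v≡5 (mod 11); (1|11)=+1, (5|11)=+1; sign (−1)^0·+1^0·+1^1 = +1.
(a,b)_3: α=3, u≡1; β=0, v≡2 (mod 3); (1|3)=+1, (2|3)=-1; sign (−1)^0·+1^0·-1^3 = -1.
(a,b)_5: α=-1, u≡2; β=4, v≡3 (mod 5); (2|5)=-1, (3|5)=-1; sign (−1)^0·-1^4·-1^-1 = -1.
(a,b)_∞: sgn(5610)=+, sgn(23)=+, so +1.
(a,b)_29: α=-2, u≡9; β=0, v≡13 (mod 29); (9|29)=+1, (13|29)=+1; sign (−1)^0·+1^0·+1^-2 = +1.
(a,b)_2: α=3, β=2; u≡5, v≡7 (mod 8); ε(u)ε(v)=0·1, αω(v)=3·0, βω(u)=2·1; sum ≡ 0  ⇒  +1.
(a,b)_41: α=0, u≡14; β=-2, v≡16 (mod 41); (14|41)=-1, (16|41)=+1; sign (−1)^0·-1^-2·+1^0 = +1.
(a,b)_13: α=-2, u≡5; β=0, v≡1 (mod 13); (5|13)=-1, (1|13)=+1; sign (−1)^0·-1^0·+1^-2 = +1.
(a,b)_17: α=3, u≡14; β=0, v≡6 (mod 17); (14|17)=-1, (6|17)=-1; sign (−1)^0·-1^0·-1^3 = -1.
(a,b)_7: α=0, u≡6; β=8, v≡4 (mod 7); (6|7)=-1, (4|7)=+1; sign (−1)^0·-1^8·+1^0 = +1.
(a,b)_19: α=2, u≡7; β=0, v≡1 (mod 19); (7|19)=+1, (1|19)=+1; sign (−1)^0·+1^0·+1^2 = +1.
(a,b)_37: α=0, u≡17; β=-2, v≡2 (mod 37); (17|37)=-1, (2|37)=-1; sign (−1)^0·-1^-2·-1^0 = +1.
Ram(5610, 23) = {3, 5, 17, 23}; no ℚ_3-point on the conic.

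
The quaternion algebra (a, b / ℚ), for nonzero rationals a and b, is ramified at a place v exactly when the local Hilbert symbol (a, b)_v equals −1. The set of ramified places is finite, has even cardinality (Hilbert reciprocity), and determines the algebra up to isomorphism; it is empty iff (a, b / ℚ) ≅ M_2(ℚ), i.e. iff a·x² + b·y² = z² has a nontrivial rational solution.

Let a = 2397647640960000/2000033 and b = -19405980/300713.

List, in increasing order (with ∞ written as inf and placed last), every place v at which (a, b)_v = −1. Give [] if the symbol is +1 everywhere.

(a, b) ≡ (663, -935) mod (ℚ^×)²; places V = {2, 3, 5, 7, 11, 13, 17, 19, ∞}.
(a,b)_7: α=-6, u≡3; β=-2, v≡3 (mod 7); (3|7)=-1, (3|7)=-1; sign (−1)^0·-1^-2·-1^-6 = +1.
(a,b)_19: α=0, u≡1; β=-2, v≡15 (mod 19); (1|19)=+1, (15|19)=-1; sign (−1)^0·+1^-2·-1^0 = +1.
(a,b)_11: α=4, u≡3; β=3, v≡1 (mod 11); (3|11)=+1, (1|11)=+1; sign (−1)^0·+1^3·+1^4 = +1.
(a,b)_∞: sgn(663)=+, sgn(-935)=−, so +1.
(a,b)_17: α=-1, u≡11; β=-1, v≡9 (mod 17); (11|17)=-1, (9|17)=+1; sign (−1)^0·-1^-1·+1^-1 = -1.
(a,b)_3: α=9, u≡2; β=6, v≡1 (mod 3); (2|3)=-1, (1|3)=+1; sign (−1)^0·-1^6·+1^9 = +1.
(a,b)_2: α=10, β=2; u≡7, v≡1 (mod 8); ε(u)ε(v)=1·0, αω(v)=10·0, βω(u)=2·0; sum ≡ 0  ⇒  +1.
(a,b)_13: α=1, u≡12; β=0, v≡3 (mod 13); (12|13)=+1, (3|13)=+1; sign (−1)^0·+1^0·+1^1 = +1.
(a,b)_5: α=4, u≡2; β=1, v≡3 (mod 5); (2|5)=-1, (3|5)=-1; sign (−1)^0·-1^1·-1^4 = -1.
|Ram(663, -935)| = 2, even; anisotropic at {5, 17}.

[5, 17]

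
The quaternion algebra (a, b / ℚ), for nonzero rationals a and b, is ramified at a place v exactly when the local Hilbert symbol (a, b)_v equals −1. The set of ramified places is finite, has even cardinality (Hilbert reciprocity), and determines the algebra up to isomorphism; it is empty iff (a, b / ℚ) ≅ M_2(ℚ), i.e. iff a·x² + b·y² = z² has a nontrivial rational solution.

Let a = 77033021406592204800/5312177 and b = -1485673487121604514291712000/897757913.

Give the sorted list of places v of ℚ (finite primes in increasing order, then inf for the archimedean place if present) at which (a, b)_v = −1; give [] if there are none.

[19, 23]

Mod squares: a ≡ 104006, b ≡ -17765. Check v ∈ {∞, 2, 3, 5, 7, 11, 13, 17, 19, 23, 43}.
v=∞: 104006 > 0 and -17765 < 0  ⇒  (a,b)_∞ = +1.
v=11: a=11^4·(≡3), b=11^7·(≡6) mod 11; (3|11)=+1, (6|11)=-1; (−1)^{4·7·5}·(+1)^7·(-1)^4 = +1.
v=7: a=7^3·(≡4), b=7^4·(≡1) mod 7; (4|7)=+1, (1|7)=+1; (−1)^{3·4·3}·(+1)^4·(+1)^3 = +1.
v=23: a=23^3·(≡20), b=23^4·(≡10) mod 23; (20|23)=-1, (10|23)=-1; (−1)^{3·4·11}·(-1)^4·(-1)^3 = -1.
v=19: a=19^1·(≡15), b=19^1·(≡14) mod 19; (15|19)=-1, (14|19)=-1; (−1)^{1·1·9}·(-1)^1·(-1)^1 = -1.
v=5: a=5^2·(≡1), b=5^3·(≡3) mod 5; (1|5)=+1, (3|5)=-1; (−1)^{2·3·2}·(+1)^3·(-1)^2 = +1.
v=13: a=13^-2·(≡11), b=13^-4·(≡2) mod 13; (11|13)=-1, (2|13)=-1; (−1)^{-2·-4·6}·(-1)^-4·(-1)^-2 = +1.
v=2: v_2(a)=15, v_2(b)=16; units ≡ 3, 3 (mod 8); ε·ε+αω+βω = 1·1+15·1+16·1 ≡ 0  ⇒  (a,b)_2 = +1.
v=3: a=3^4·(≡2), b=3^6·(≡1) mod 3; (2|3)=-1, (1|3)=+1; (−1)^{4·6·1}·(-1)^6·(+1)^4 = +1.
v=17: a=17^-1·(≡4), b=17^-1·(≡1) mod 17; (4|17)=+1, (1|17)=+1; (−1)^{-1·-1·8}·(+1)^-1·(+1)^-1 = +1.
v=43: a=43^-2·(≡19), b=43^-2·(≡27) mod 43; (19|43)=-1, (27|43)=-1; (−1)^{-2·-2·21}·(-1)^-2·(-1)^-2 = +1.
Ram(104006, -17765) = {19, 23}; no ℚ_19-point on the conic.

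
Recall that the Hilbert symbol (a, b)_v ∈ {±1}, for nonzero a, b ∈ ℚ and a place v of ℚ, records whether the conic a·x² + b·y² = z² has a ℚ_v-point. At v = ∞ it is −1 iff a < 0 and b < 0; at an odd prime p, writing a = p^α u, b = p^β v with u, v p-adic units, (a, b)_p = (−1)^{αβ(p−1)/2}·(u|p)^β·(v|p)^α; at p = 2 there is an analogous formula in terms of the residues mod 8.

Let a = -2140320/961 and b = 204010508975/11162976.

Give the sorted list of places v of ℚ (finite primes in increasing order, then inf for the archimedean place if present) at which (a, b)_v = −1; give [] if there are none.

[7, 17]

Mod squares: a ≡ -2730, b ≡ 714. Check v ∈ {∞, 2, 3, 5, 7, 11, 13, 17, 31}.
v=7: a=7^3·(≡2), b=7^5·(≡2) mod 7; (2|7)=+1, (2|7)=+1; (−1)^{3·5·3}·(+1)^5·(+1)^3 = -1.
v=13: a=13^1·(≡8), b=13^4·(≡10) mod 13; (8|13)=-1, (10|13)=+1; (−1)^{1·4·6}·(-1)^4·(+1)^1 = +1.
v=11: a=11^0·(≡4), b=11^-2·(≡2) mod 11; (4|11)=+1, (2|11)=-1; (−1)^{0·-2·5}·(+1)^-2·(-1)^0 = +1.
v=3: a=3^1·(≡2), b=3^-1·(≡1) mod 3; (2|3)=-1, (1|3)=+1; (−1)^{1·-1·1}·(-1)^-1·(+1)^1 = +1.
v=17: a=17^0·(≡11), b=17^1·(≡8) mod 17; (11|17)=-1, (8|17)=+1; (−1)^{0·1·8}·(-1)^1·(+1)^0 = -1.
v=5: a=5^1·(≡1), b=5^2·(≡4) mod 5; (1|5)=+1, (4|5)=+1; (−1)^{1·2·2}·(+1)^2·(+1)^1 = +1.
v=∞: -2730 < 0 and 714 > 0  ⇒  (a,b)_∞ = +1.
v=2: v_2(a)=5, v_2(b)=-5; units ≡ 3, 5 (mod 8); ε·ε+αω+βω = 1·0+5·1+-5·1 ≡ 0  ⇒  (a,b)_2 = +1.
v=31: a=31^-2·(≡13), b=31^-2·(≡19) mod 31; (13|31)=-1, (19|31)=+1; (−1)^{-2·-2·15}·(-1)^-2·(+1)^-2 = +1.
Ram(-2730, 714) = {7, 17}; no ℚ_7-point on the conic.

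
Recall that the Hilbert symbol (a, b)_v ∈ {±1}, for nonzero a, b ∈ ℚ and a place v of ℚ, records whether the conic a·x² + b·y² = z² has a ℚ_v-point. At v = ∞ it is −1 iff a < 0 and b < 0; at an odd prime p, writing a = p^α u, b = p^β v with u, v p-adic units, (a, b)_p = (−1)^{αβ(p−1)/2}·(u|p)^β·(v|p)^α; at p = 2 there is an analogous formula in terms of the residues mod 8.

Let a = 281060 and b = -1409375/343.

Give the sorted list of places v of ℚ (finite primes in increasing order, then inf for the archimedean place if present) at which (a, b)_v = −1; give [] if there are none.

(a, b) ≡ (70265, -15785) mod (ℚ^×)²; places V = {2, 5, 7, 11, 13, 23, 41, 47, ∞}.
(a,b)_23: α=1, u≡7; β=0, v≡2 (mod 23); (7|23)=-1, (2|23)=+1; sign (−1)^0·-1^0·+1^1 = +1.
(a,b)_2: α=2, β=0; u≡1, v≡7 (mod 8); ε(u)ε(v)=0·1, αω(v)=2·0, βω(u)=0·0; sum ≡ 0  ⇒  +1.
(a,b)_7: α=0, u≡3; β=-3, v≡5 (mod 7); (3|7)=-1, (5|7)=-1; sign (−1)^0·-1^-3·-1^0 = -1.
(a,b)_∞: sgn(70265)=+, sgn(-15785)=−, so +1.
(a,b)_41: α=0, u≡5; β=1, v≡18 (mod 41); (5|41)=+1, (18|41)=+1; sign (−1)^0·+1^1·+1^0 = +1.
(a,b)_47: α=1, u≡11; β=0, v≡1 (mod 47); (11|47)=-1, (1|47)=+1; sign (−1)^0·-1^0·+1^1 = +1.
(a,b)_11: α=0, u≡10; β=1, v≡7 (mod 11); (10|11)=-1, (7|11)=-1; sign (−1)^0·-1^1·-1^0 = -1.
(a,b)_5: α=1, u≡2; β=5, v≡3 (mod 5); (2|5)=-1, (3|5)=-1; sign (−1)^0·-1^5·-1^1 = +1.
(a,b)_13: α=1, u≡1; β=0, v≡4 (mod 13); (1|13)=+1, (4|13)=+1; sign (−1)^0·+1^0·+1^1 = +1.
|Ram(70265, -15785)| = 2, even; anisotropic at {7, 11}.

[7, 11]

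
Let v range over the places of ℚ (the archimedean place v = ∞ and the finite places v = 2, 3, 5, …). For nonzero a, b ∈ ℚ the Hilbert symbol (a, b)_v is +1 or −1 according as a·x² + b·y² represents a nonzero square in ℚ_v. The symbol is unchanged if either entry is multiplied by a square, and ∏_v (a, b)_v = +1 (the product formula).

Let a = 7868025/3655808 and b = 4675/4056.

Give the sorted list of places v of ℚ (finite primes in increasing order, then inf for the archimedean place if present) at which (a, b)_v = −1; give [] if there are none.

[3, 11]

Mod squares: a ≡ 2, b ≡ 1122. Check v ∈ {∞, 2, 3, 5, 11, 13, 17}.
v=13: a=13^-4·(≡2), b=13^-2·(≡9) mod 13; (2|13)=-1, (9|13)=+1; (−1)^{-4·-2·6}·(-1)^-2·(+1)^-4 = +1.
v=17: a=17^2·(≡16), b=17^1·(≡2) mod 17; (16|17)=+1, (2|17)=+1; (−1)^{2·1·8}·(+1)^1·(+1)^2 = +1.
v=5: a=5^2·(≡2), b=5^2·(≡2) mod 5; (2|5)=-1, (2|5)=-1; (−1)^{2·2·2}·(-1)^2·(-1)^2 = +1.
v=2: v_2(a)=-7, v_2(b)=-3; units ≡ 1, 1 (mod 8); ε·ε+αω+βω = 0·0+-7·0+-3·0 ≡ 0  ⇒  (a,b)_2 = +1.
v=∞: 2 > 0 and 1122 > 0  ⇒  (a,b)_∞ = +1.
v=3: a=3^2·(≡2), b=3^-1·(≡2) mod 3; (2|3)=-1, (2|3)=-1; (−1)^{2·-1·1}·(-1)^-1·(-1)^2 = -1.
v=11: a=11^2·(≡2), b=11^1·(≡5) mod 11; (2|11)=-1, (5|11)=+1; (−1)^{2·1·5}·(-1)^1·(+1)^2 = -1.
|Ram(2, 1122)| = 2, even; anisotropic at {3, 11}.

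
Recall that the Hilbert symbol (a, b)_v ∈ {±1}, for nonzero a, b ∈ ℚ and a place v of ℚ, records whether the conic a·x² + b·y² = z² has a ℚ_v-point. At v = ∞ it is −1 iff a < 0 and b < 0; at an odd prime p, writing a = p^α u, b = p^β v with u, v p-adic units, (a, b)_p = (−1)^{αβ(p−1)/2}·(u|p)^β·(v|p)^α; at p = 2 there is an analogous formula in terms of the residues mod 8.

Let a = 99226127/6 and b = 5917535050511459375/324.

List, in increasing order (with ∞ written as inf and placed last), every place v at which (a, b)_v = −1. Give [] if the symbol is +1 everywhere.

[3, 5]

Mod squares: a ≡ 858, b ≡ 935. Check v ∈ {∞, 2, 3, 5, 7, 11, 13, 17}.
v=11: a=11^1·(≡3), b=11^5·(≡7) mod 11; (3|11)=+1, (7|11)=-1; (−1)^{1·5·5}·(+1)^5·(-1)^1 = +1.
v=7: a=7^4·(≡1), b=7^2·(≡1) mod 7; (1|7)=+1, (1|7)=+1; (−1)^{4·2·3}·(+1)^2·(+1)^4 = +1.
v=5: a=5^0·(≡2), b=5^5·(≡3) mod 5; (2|5)=-1, (3|5)=-1; (−1)^{0·5·2}·(-1)^5·(-1)^0 = -1.
v=13: a=13^1·(≡4), b=13^2·(≡10) mod 13; (4|13)=+1, (10|13)=+1; (−1)^{1·2·6}·(+1)^2·(+1)^1 = +1.
v=∞: 858 > 0 and 935 > 0  ⇒  (a,b)_∞ = +1.
v=17: a=17^2·(≡16), b=17^5·(≡8) mod 17; (16|17)=+1, (8|17)=+1; (−1)^{2·5·8}·(+1)^5·(+1)^2 = +1.
v=3: a=3^-1·(≡1), b=3^-4·(≡2) mod 3; (1|3)=+1, (2|3)=-1; (−1)^{-1·-4·1}·(+1)^-4·(-1)^-1 = -1.
v=2: v_2(a)=-1, v_2(b)=-2; units ≡ 5, 7 (mod 8); ε·ε+αω+βω = 0·1+-1·0+-2·1 ≡ 0  ⇒  (a,b)_2 = +1.
|Ram(858, 935)| = 2, even; anisotropic at {3, 5}.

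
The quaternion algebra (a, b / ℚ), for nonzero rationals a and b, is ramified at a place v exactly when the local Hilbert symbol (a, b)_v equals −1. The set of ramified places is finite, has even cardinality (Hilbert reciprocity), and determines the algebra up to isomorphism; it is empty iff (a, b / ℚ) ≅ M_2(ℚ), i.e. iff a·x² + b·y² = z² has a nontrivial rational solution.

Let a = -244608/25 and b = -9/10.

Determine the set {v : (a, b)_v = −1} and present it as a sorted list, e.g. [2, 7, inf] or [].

[2, 3, 5, inf]

Mod squares: a ≡ -78, b ≡ -10. Check v ∈ {∞, 2, 3, 5, 7, 13}.
v=2: v_2(a)=7, v_2(b)=-1; units ≡ 1, 3 (mod 8); ε·ε+αω+βω = 0·1+7·1+-1·0 ≡ 1  ⇒  (a,b)_2 = -1.
v=3: a=3^1·(≡1), b=3^2·(≡2) mod 3; (1|3)=+1, (2|3)=-1; (−1)^{1·2·1}·(+1)^2·(-1)^1 = -1.
v=7: a=7^2·(≡5), b=7^0·(≡4) mod 7; (5|7)=-1, (4|7)=+1; (−1)^{2·0·3}·(-1)^0·(+1)^2 = +1.
v=13: a=13^1·(≡5), b=13^0·(≡3) mod 13; (5|13)=-1, (3|13)=+1; (−1)^{1·0·6}·(-1)^0·(+1)^1 = +1.
v=∞: -78 < 0 and -10 < 0  ⇒  (a,b)_∞ = -1.
v=5: a=5^-2·(≡2), b=5^-1·(≡3) mod 5; (2|5)=-1, (3|5)=-1; (−1)^{-2·-1·2}·(-1)^-1·(-1)^-2 = -1.
(-78, -10 / ℚ) ramifies at {2, 3, 5, ∞}: a division algebra.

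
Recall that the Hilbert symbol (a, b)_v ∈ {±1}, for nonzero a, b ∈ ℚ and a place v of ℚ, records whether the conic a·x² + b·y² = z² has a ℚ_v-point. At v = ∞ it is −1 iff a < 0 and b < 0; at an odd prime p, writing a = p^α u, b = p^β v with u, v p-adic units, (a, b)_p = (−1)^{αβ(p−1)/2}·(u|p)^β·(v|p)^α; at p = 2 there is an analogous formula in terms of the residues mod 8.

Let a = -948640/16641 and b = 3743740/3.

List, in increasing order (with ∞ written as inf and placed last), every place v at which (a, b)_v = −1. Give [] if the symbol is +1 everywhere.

[2, 3, 5, 17]

(a, b) ≡ (-10, 23205) mod (ℚ^×)²; places V = {2, 3, 5, 7, 11, 13, 17, 43, ∞}.
(a,b)_7: α=2, u≡1; β=1, v≡2 (mod 7); (1|7)=+1, (2|7)=+1; sign (−1)^0·+1^1·+1^2 = +1.
(a,b)_2: α=5, β=2; u≡3, v≡5 (mod 8); ε(u)ε(v)=1·0, αω(v)=5·1, βω(u)=2·1; sum ≡ 1  ⇒  -1.
(a,b)_17: α=0, u≡3; β=1, v≡12 (mod 17); (3|17)=-1, (12|17)=-1; sign (−1)^0·-1^1·-1^0 = -1.
(a,b)_5: α=1, u≡2; β=1, v≡1 (mod 5); (2|5)=-1, (1|5)=+1; sign (−1)^0·-1^1·+1^1 = -1.
(a,b)_∞: sgn(-10)=−, sgn(23205)=+, so +1.
(a,b)_43: α=-2, u≡22; β=0, v≡39 (mod 43); (22|43)=-1, (39|43)=-1; sign (−1)^0·-1^0·-1^-2 = +1.
(a,b)_3: α=-2, u≡2; β=-1, v≡1 (mod 3); (2|3)=-1, (1|3)=+1; sign (−1)^0·-1^-1·+1^-2 = -1.
(a,b)_11: α=2, u≡4; β=2, v≡10 (mod 11); (4|11)=+1, (10|11)=-1; sign (−1)^0·+1^2·-1^2 = +1.
(a,b)_13: α=0, u≡9; β=1, v≡10 (mod 13); (9|13)=+1, (10|13)=+1; sign (−1)^0·+1^1·+1^0 = +1.
|Ram(-10, 23205)| = 4, even; anisotropic at {2, 3, 5, 17}.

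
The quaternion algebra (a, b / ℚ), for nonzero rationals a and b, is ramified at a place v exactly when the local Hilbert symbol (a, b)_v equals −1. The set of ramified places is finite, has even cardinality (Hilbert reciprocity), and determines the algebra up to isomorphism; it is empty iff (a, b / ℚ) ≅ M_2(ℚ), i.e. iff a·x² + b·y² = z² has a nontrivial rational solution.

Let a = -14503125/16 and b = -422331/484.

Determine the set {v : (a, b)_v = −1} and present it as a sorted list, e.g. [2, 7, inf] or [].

(a, b) ≡ (-23205, -51) mod (ℚ^×)²; places V = {2, 3, 5, 7, 11, 13, 17, ∞}.
(a,b)_7: α=1, u≡3; β=2, v≡5 (mod 7); (3|7)=-1, (5|7)=-1; sign (−1)^0·-1^2·-1^1 = -1.
(a,b)_2: α=-4, β=-2; u≡3, v≡5 (mod 8); ε(u)ε(v)=1·0, αω(v)=-4·1, βω(u)=-2·1; sum ≡ 0  ⇒  +1.
(a,b)_17: α=1, u≡14; β=1, v≡12 (mod 17); (14|17)=-1, (12|17)=-1; sign (−1)^0·-1^1·-1^1 = +1.
(a,b)_3: α=1, u≡2; β=1, v≡1 (mod 3); (2|3)=-1, (1|3)=+1; sign (−1)^1·-1^1·+1^1 = +1.
(a,b)_5: α=5, u≡4; β=0, v≡1 (mod 5); (4|5)=+1, (1|5)=+1; sign (−1)^0·+1^0·+1^5 = +1.
(a,b)_13: α=1, u≡3; β=2, v≡12 (mod 13); (3|13)=+1, (12|13)=+1; sign (−1)^0·+1^2·+1^1 = +1.
(a,b)_∞: sgn(-23205)=−, sgn(-51)=−, so -1.
(a,b)_11: α=0, u≡9; β=-2, v≡9 (mod 11); (9|11)=+1, (9|11)=+1; sign (−1)^0·+1^-2·+1^0 = +1.
Ram(-23205, -51) = {7, ∞}; no ℚ_7-point on the conic.

[7, inf]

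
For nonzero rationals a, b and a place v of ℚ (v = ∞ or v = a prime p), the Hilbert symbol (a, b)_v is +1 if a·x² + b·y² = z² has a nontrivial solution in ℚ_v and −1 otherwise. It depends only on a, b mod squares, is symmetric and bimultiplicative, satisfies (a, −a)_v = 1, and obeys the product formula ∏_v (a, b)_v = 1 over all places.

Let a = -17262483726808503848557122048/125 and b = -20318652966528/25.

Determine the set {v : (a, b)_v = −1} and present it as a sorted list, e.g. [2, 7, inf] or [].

[2, 5, 13, inf]

Mod squares: a ≡ -17290, b ≡ -4522. Check v ∈ {∞, 2, 3, 5, 7, 13, 17, 19}.
v=19: a=19^5·(≡10), b=19^3·(≡16) mod 19; (10|19)=-1, (16|19)=+1; (−1)^{5·3·9}·(-1)^3·(+1)^5 = +1.
v=13: a=13^3·(≡9), b=13^0·(≡7) mod 13; (9|13)=+1, (7|13)=-1; (−1)^{3·0·6}·(+1)^0·(-1)^3 = -1.
v=2: v_2(a)=9, v_2(b)=7; units ≡ 3, 3 (mod 8); ε·ε+αω+βω = 1·1+9·1+7·1 ≡ 1  ⇒  (a,b)_2 = -1.
v=5: a=5^-3·(≡2), b=5^-2·(≡2) mod 5; (2|5)=-1, (2|5)=-1; (−1)^{-3·-2·2}·(-1)^-2·(-1)^-3 = -1.
v=7: a=7^9·(≡1), b=7^5·(≡6) mod 7; (1|7)=+1, (6|7)=-1; (−1)^{9·5·3}·(+1)^5·(-1)^9 = +1.
v=∞: -17290 < 0 and -4522 < 0  ⇒  (a,b)_∞ = -1.
v=17: a=17^2·(≡16), b=17^1·(≡5) mod 17; (16|17)=+1, (5|17)=-1; (−1)^{2·1·8}·(+1)^1·(-1)^2 = +1.
v=3: a=3^12·(≡2), b=3^4·(≡2) mod 3; (2|3)=-1, (2|3)=-1; (−1)^{12·4·1}·(-1)^4·(-1)^12 = +1.
(-17290, -4522 / ℚ) ramifies at {2, 5, 13, ∞}: a division algebra.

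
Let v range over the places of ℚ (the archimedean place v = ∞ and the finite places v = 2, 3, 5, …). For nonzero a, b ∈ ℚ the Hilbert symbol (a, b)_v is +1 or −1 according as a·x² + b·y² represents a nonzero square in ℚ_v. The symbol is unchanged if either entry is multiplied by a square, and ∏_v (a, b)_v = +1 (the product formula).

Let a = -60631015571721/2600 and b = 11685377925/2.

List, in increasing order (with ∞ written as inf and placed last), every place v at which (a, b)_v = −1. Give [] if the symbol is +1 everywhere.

(a, b) ≡ (-89466, 1282346) mod (ℚ^×)²; places V = {2, 3, 5, 7, 13, 31, 37, 43, ∞}.
(a,b)_31: α=1, u≡20; β=1, v≡22 (mod 31); (20|31)=+1, (22|31)=-1; sign (−1)^1·+1^1·-1^1 = +1.
(a,b)_37: α=1, u≡35; β=1, v≡7 (mod 37); (35|37)=-1, (7|37)=+1; sign (−1)^0·-1^1·+1^1 = -1.
(a,b)_5: α=-2, u≡1; β=2, v≡1 (mod 5); (1|5)=+1, (1|5)=+1; sign (−1)^0·+1^2·+1^-2 = +1.
(a,b)_7: α=6, u≡4; β=0, v≡2 (mod 7); (4|7)=+1, (2|7)=+1; sign (−1)^0·+1^0·+1^6 = +1.
(a,b)_13: α=-1, u≡11; β=1, v≡7 (mod 13); (11|13)=-1, (7|13)=-1; sign (−1)^0·-1^1·-1^-1 = +1.
(a,b)_2: α=-3, β=-1; u≡3, v≡5 (mod 8); ε(u)ε(v)=1·0, αω(v)=-3·1, βω(u)=-1·1; sum ≡ 0  ⇒  +1.
(a,b)_3: α=5, u≡1; β=6, v≡2 (mod 3); (1|3)=+1, (2|3)=-1; sign (−1)^0·+1^6·-1^5 = -1.
(a,b)_∞: sgn(-89466)=−, sgn(1282346)=+, so +1.
(a,b)_43: α=2, u≡11; β=1, v≡35 (mod 43); (11|43)=+1, (35|43)=+1; sign (−1)^0·+1^1·+1^2 = +1.
Ram(-89466, 1282346) = {3, 37}; no ℚ_3-point on the conic.

[3, 37]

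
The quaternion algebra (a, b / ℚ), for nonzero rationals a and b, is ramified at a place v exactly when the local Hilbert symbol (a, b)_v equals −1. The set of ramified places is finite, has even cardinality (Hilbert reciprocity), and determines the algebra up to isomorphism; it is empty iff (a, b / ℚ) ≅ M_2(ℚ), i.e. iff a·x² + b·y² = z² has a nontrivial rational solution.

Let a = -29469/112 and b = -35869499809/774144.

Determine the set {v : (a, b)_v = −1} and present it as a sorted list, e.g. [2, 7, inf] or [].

Mod squares: a ≡ -206283, b ≡ -4457156781. Check v ∈ {∞, 2, 3, 7, 11, 13, 17, 19, 31, 41, 47}.
v=17: a=17^0·(≡6), b=17^1·(≡11) mod 17; (6|17)=-1, (11|17)=-1; (−1)^{0·1·8}·(-1)^1·(-1)^0 = -1.
v=13: a=13^0·(≡10), b=13^2·(≡10) mod 13; (10|13)=+1, (10|13)=+1; (−1)^{0·2·6}·(+1)^2·(+1)^0 = +1.
v=11: a=11^1·(≡8), b=11^1·(≡8) mod 11; (8|11)=-1, (8|11)=-1; (−1)^{1·1·5}·(-1)^1·(-1)^1 = -1.
v=∞: -206283 < 0 and -4457156781 < 0  ⇒  (a,b)_∞ = -1.
v=19: a=19^1·(≡6), b=19^1·(≡4) mod 19; (6|19)=+1, (4|19)=+1; (−1)^{1·1·9}·(+1)^1·(+1)^1 = -1.
v=2: v_2(a)=-4, v_2(b)=-12; units ≡ 5, 3 (mod 8); ε·ε+αω+βω = 0·1+-4·1+-12·1 ≡ 0  ⇒  (a,b)_2 = +1.
v=7: a=7^-1·(≡4), b=7^-1·(≡3) mod 7; (4|7)=+1, (3|7)=-1; (−1)^{-1·-1·3}·(+1)^-1·(-1)^-1 = +1.
v=3: a=3^1·(≡2), b=3^-3·(≡2) mod 3; (2|3)=-1, (2|3)=-1; (−1)^{1·-3·1}·(-1)^-3·(-1)^1 = -1.
v=47: a=47^1·(≡20), b=47^1·(≡11) mod 47; (20|47)=-1, (11|47)=-1; (−1)^{1·1·23}·(-1)^1·(-1)^1 = -1.
v=41: a=41^0·(≡14), b=41^1·(≡1) mod 41; (14|41)=-1, (1|41)=+1; (−1)^{0·1·20}·(-1)^1·(+1)^0 = -1.
v=31: a=31^0·(≡30), b=31^1·(≡8) mod 31; (30|31)=-1, (8|31)=+1; (−1)^{0·1·15}·(-1)^1·(+1)^0 = -1.
(-206283, -4457156781 / ℚ) ramifies at {3, 11, 17, 19, 31, 41, 47, ∞}: a division algebra.

[3, 11, 17, 19, 31, 41, 47, inf]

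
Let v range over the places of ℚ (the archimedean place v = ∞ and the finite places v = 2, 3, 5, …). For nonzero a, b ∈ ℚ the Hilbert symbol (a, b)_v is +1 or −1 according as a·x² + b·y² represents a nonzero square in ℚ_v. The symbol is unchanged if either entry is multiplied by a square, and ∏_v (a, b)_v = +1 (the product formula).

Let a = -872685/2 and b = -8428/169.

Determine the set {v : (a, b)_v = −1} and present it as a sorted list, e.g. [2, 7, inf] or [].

(a, b) ≡ (-193930, -43) mod (ℚ^×)²; places V = {2, 3, 5, 7, 11, 13, 41, 43, ∞}.
(a,b)_2: α=-1, β=2; u≡3, v≡5 (mod 8); ε(u)ε(v)=1·0, αω(v)=-1·1, βω(u)=2·1; sum ≡ 1  ⇒  -1.
(a,b)_11: α=1, u≡4; β=0, v≡5 (mod 11); (4|11)=+1, (5|11)=+1; sign (−1)^0·+1^0·+1^1 = +1.
(a,b)_13: α=0, u≡9; β=-2, v≡9 (mod 13); (9|13)=+1, (9|13)=+1; sign (−1)^0·+1^-2·+1^0 = +1.
(a,b)_∞: sgn(-193930)=−, sgn(-43)=−, so -1.
(a,b)_41: α=1, u≡38; β=0, v≡20 (mod 41); (38|41)=-1, (20|41)=+1; sign (−1)^0·-1^0·+1^1 = +1.
(a,b)_5: α=1, u≡4; β=0, v≡3 (mod 5); (4|5)=+1, (3|5)=-1; sign (−1)^0·+1^0·-1^1 = -1.
(a,b)_3: α=2, u≡2; β=0, v≡2 (mod 3); (2|3)=-1, (2|3)=-1; sign (−1)^0·-1^0·-1^2 = +1.
(a,b)_43: α=1, u≡22; β=1, v≡8 (mod 43); (22|43)=-1, (8|43)=-1; sign (−1)^1·-1^1·-1^1 = -1.
(a,b)_7: α=0, u≡6; β=2, v≡3 (mod 7); (6|7)=-1, (3|7)=-1; sign (−1)^0·-1^2·-1^0 = +1.
Ram(-193930, -43) = {2, 5, 43, ∞}; no ℚ_2-point on the conic.

[2, 5, 43, inf]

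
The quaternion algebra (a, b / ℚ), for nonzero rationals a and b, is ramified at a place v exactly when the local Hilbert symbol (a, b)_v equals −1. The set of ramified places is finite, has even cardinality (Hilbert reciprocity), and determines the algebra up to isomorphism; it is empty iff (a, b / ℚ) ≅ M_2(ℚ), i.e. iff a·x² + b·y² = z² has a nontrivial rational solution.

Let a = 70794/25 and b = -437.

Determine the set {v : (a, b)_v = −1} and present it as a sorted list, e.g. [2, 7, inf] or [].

[2, 19]

Mod squares: a ≡ 874, b ≡ -437. Check v ∈ {∞, 2, 3, 5, 19, 23}.
v=5: a=5^-2·(≡4), b=5^0·(≡3) mod 5; (4|5)=+1, (3|5)=-1; (−1)^{-2·0·2}·(+1)^0·(-1)^-2 = +1.
v=2: v_2(a)=1, v_2(b)=0; units ≡ 5, 3 (mod 8); ε·ε+αω+βω = 0·1+1·1+0·1 ≡ 1  ⇒  (a,b)_2 = -1.
v=23: a=23^1·(≡21), b=23^1·(≡4) mod 23; (21|23)=-1, (4|23)=+1; (−1)^{1·1·11}·(-1)^1·(+1)^1 = +1.
v=19: a=19^1·(≡13), b=19^1·(≡15) mod 19; (13|19)=-1, (15|19)=-1; (−1)^{1·1·9}·(-1)^1·(-1)^1 = -1.
v=∞: 874 > 0 and -437 < 0  ⇒  (a,b)_∞ = +1.
v=3: a=3^4·(≡1), b=3^0·(≡1) mod 3; (1|3)=+1, (1|3)=+1; (−1)^{4·0·1}·(+1)^0·(+1)^4 = +1.
|Ram(874, -437)| = 2, even; anisotropic at {2, 19}.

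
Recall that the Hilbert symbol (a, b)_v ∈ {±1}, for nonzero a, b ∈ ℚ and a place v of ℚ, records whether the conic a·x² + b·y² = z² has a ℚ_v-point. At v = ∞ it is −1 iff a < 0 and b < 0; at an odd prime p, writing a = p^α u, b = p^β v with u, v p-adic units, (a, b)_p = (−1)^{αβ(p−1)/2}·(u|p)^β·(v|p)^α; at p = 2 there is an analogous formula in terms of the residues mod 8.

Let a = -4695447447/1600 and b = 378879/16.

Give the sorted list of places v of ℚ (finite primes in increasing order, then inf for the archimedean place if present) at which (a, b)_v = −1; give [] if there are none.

[3, 23]

Mod squares: a ≡ -22287, b ≡ 1311. Check v ∈ {∞, 2, 3, 5, 17, 19, 23}.
v=2: v_2(a)=-6, v_2(b)=-4; units ≡ 1, 7 (mod 8); ε·ε+αω+βω = 0·1+-6·0+-4·0 ≡ 0  ⇒  (a,b)_2 = +1.
v=23: a=23^1·(≡21), b=23^1·(≡19) mod 23; (21|23)=-1, (19|23)=-1; (−1)^{1·1·11}·(-1)^1·(-1)^1 = -1.
v=19: a=19^1·(≡16), b=19^1·(≡3) mod 19; (16|19)=+1, (3|19)=-1; (−1)^{1·1·9}·(+1)^1·(-1)^1 = +1.
v=17: a=17^3·(≡2), b=17^2·(≡15) mod 17; (2|17)=+1, (15|17)=+1; (−1)^{3·2·8}·(+1)^2·(+1)^3 = +1.
v=∞: -22287 < 0 and 1311 > 0  ⇒  (a,b)_∞ = +1.
v=5: a=5^-2·(≡2), b=5^0·(≡4) mod 5; (2|5)=-1, (4|5)=+1; (−1)^{-2·0·2}·(-1)^0·(+1)^-2 = +1.
v=3: a=3^7·(≡2), b=3^1·(≡2) mod 3; (2|3)=-1, (2|3)=-1; (−1)^{7·1·1}·(-1)^1·(-1)^7 = -1.
|Ram(-22287, 1311)| = 2, even; anisotropic at {3, 23}.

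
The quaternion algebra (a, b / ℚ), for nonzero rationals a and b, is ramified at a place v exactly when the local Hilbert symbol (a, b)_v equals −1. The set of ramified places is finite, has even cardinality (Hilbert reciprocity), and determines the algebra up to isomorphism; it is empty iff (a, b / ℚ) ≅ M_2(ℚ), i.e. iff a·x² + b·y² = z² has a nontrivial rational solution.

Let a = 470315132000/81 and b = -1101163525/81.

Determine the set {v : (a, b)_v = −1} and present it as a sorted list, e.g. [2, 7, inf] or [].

[19, 23]

Mod squares: a ≡ 230, b ≡ -7429. Check v ∈ {∞, 2, 3, 5, 7, 11, 17, 19, 23}.
v=23: a=23^1·(≡11), b=23^1·(≡20) mod 23; (11|23)=-1, (20|23)=-1; (−1)^{1·1·11}·(-1)^1·(-1)^1 = -1.
v=17: a=17^2·(≡9), b=17^1·(≡6) mod 17; (9|17)=+1, (6|17)=-1; (−1)^{2·1·8}·(+1)^1·(-1)^2 = +1.
v=3: a=3^-4·(≡2), b=3^-4·(≡2) mod 3; (2|3)=-1, (2|3)=-1; (−1)^{-4·-4·1}·(-1)^-4·(-1)^-4 = +1.
v=2: v_2(a)=5, v_2(b)=0; units ≡ 3, 3 (mod 8); ε·ε+αω+βω = 1·1+5·1+0·1 ≡ 0  ⇒  (a,b)_2 = +1.
v=7: a=7^2·(≡5), b=7^2·(≡3) mod 7; (5|7)=-1, (3|7)=-1; (−1)^{2·2·3}·(-1)^2·(-1)^2 = +1.
v=5: a=5^3·(≡1), b=5^2·(≡4) mod 5; (1|5)=+1, (4|5)=+1; (−1)^{3·2·2}·(+1)^2·(+1)^3 = +1.
v=11: a=11^0·(≡8), b=11^2·(≡7) mod 11; (8|11)=-1, (7|11)=-1; (−1)^{0·2·5}·(-1)^2·(-1)^0 = +1.
v=∞: 230 > 0 and -7429 < 0  ⇒  (a,b)_∞ = +1.
v=19: a=19^2·(≡10), b=19^1·(≡2) mod 19; (10|19)=-1, (2|19)=-1; (−1)^{2·1·9}·(-1)^1·(-1)^2 = -1.
(230, -7429 / ℚ) ramifies at {19, 23}: a division algebra.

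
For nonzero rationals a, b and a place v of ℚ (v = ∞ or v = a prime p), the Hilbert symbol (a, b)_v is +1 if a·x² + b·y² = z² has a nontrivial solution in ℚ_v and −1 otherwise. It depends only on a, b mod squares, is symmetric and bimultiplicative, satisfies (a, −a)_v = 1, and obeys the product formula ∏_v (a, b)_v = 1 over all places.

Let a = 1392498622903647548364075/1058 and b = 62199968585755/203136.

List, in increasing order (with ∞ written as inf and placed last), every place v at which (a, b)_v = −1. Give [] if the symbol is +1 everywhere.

[2, 11, 13, 17]

(a, b) ≡ (6006, 3570) mod (ℚ^×)²; places V = {2, 3, 5, 7, 11, 13, 17, 19, 23, ∞}.
(a,b)_11: α=1, u≡6; β=2, v≡10 (mod 11); (6|11)=-1, (10|11)=-1; sign (−1)^0·-1^2·-1^1 = -1.
(a,b)_7: α=3, u≡1; β=3, v≡3 (mod 7); (1|7)=+1, (3|7)=-1; sign (−1)^1·+1^3·-1^3 = +1.
(a,b)_17: α=6, u≡3; β=3, v≡11 (mod 17); (3|17)=-1, (11|17)=-1; sign (−1)^0·-1^3·-1^6 = -1.
(a,b)_13: α=7, u≡7; β=2, v≡6 (mod 13); (7|13)=-1, (6|13)=-1; sign (−1)^0·-1^2·-1^7 = -1.
(a,b)_∞: sgn(6006)=+, sgn(3570)=+, so +1.
(a,b)_2: α=-1, β=-7; u≡3, v≡1 (mod 8); ε(u)ε(v)=1·0, αω(v)=-1·0, βω(u)=-7·1; sum ≡ 1  ⇒  -1.
(a,b)_19: α=2, u≡15; β=2, v≡4 (mod 19); (15|19)=-1, (4|19)=+1; sign (−1)^0·-1^2·+1^2 = +1.
(a,b)_5: α=2, u≡1; β=1, v≡1 (mod 5); (1|5)=+1, (1|5)=+1; sign (−1)^0·+1^1·+1^2 = +1.
(a,b)_3: α=3, u≡1; β=-1, v≡2 (mod 3); (1|3)=+1, (2|3)=-1; sign (−1)^1·+1^-1·-1^3 = +1.
(a,b)_23: α=-2, u≡12; β=-2, v≡19 (mod 23); (12|23)=+1, (19|23)=-1; sign (−1)^0·+1^-2·-1^-2 = +1.
(6006, 3570 / ℚ) ramifies at {2, 11, 13, 17}: a division algebra.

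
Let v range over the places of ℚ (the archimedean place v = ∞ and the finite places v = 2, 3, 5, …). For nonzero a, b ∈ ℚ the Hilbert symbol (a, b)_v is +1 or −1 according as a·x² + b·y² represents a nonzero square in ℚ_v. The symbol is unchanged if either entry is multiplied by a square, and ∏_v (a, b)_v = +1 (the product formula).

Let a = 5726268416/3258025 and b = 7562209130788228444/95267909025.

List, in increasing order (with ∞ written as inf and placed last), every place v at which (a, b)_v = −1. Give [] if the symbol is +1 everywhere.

[2, 31]

(a, b) ≡ (11, 31) mod (ℚ^×)²; places V = {2, 3, 5, 11, 19, 23, 31, 37, ∞}.
(a,b)_19: α=-4, u≡7; β=-6, v≡3 (mod 19); (7|19)=+1, (3|19)=-1; sign (−1)^0·+1^-6·-1^-4 = +1.
(a,b)_3: α=0, u≡2; β=-4, v≡1 (mod 3); (2|3)=-1, (1|3)=+1; sign (−1)^0·-1^-4·+1^0 = +1.
(a,b)_37: α=0, u≡25; β=4, v≡32 (mod 37); (25|37)=+1, (32|37)=-1; sign (−1)^0·+1^4·-1^0 = +1.
(a,b)_23: α=2, u≡5; β=4, v≡18 (mod 23); (5|23)=-1, (18|23)=+1; sign (−1)^0·-1^4·+1^2 = +1.
(a,b)_11: α=1, u≡4; β=2, v≡1 (mod 11); (4|11)=+1, (1|11)=+1; sign (−1)^0·+1^2·+1^1 = +1.
(a,b)_31: α=2, u≡15; β=3, v≡2 (mod 31); (15|31)=-1, (2|31)=+1; sign (−1)^0·-1^3·+1^2 = -1.
(a,b)_2: α=10, β=2; u≡3, v≡7 (mod 8); ε(u)ε(v)=1·1, αω(v)=10·0, βω(u)=2·1; sum ≡ 1  ⇒  -1.
(a,b)_5: α=-2, u≡1; β=-2, v≡4 (mod 5); (1|5)=+1, (4|5)=+1; sign (−1)^0·+1^-2·+1^-2 = +1.
(a,b)_∞: sgn(11)=+, sgn(31)=+, so +1.
|Ram(11, 31)| = 2, even; anisotropic at {2, 31}.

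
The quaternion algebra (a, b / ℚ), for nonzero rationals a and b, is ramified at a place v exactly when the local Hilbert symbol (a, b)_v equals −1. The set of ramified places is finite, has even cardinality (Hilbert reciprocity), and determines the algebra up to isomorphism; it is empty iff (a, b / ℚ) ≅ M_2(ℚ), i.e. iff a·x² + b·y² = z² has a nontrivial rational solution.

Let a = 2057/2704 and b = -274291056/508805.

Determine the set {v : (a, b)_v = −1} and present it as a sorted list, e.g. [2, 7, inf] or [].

[3, 5]

Mod squares: a ≡ 17, b ≡ -195. Check v ∈ {∞, 2, 3, 5, 11, 13, 17, 29}.
v=3: a=3^0·(≡2), b=3^3·(≡1) mod 3; (2|3)=-1, (1|3)=+1; (−1)^{0·3·1}·(-1)^3·(+1)^0 = -1.
v=13: a=13^-2·(≡1), b=13^3·(≡11) mod 13; (1|13)=+1, (11|13)=-1; (−1)^{-2·3·6}·(+1)^3·(-1)^-2 = +1.
v=5: a=5^0·(≡3), b=5^-1·(≡4) mod 5; (3|5)=-1, (4|5)=+1; (−1)^{0·-1·2}·(-1)^-1·(+1)^0 = -1.
v=29: a=29^0·(≡8), b=29^-2·(≡2) mod 29; (8|29)=-1, (2|29)=-1; (−1)^{0·-2·14}·(-1)^-2·(-1)^0 = +1.
v=2: v_2(a)=-4, v_2(b)=4; units ≡ 1, 5 (mod 8); ε·ε+αω+βω = 0·0+-4·1+4·0 ≡ 0  ⇒  (a,b)_2 = +1.
v=11: a=11^2·(≡8), b=11^-2·(≡9) mod 11; (8|11)=-1, (9|11)=+1; (−1)^{2·-2·5}·(-1)^-2·(+1)^2 = +1.
v=17: a=17^1·(≡2), b=17^2·(≡9) mod 17; (2|17)=+1, (9|17)=+1; (−1)^{1·2·8}·(+1)^2·(+1)^1 = +1.
v=∞: 17 > 0 and -195 < 0  ⇒  (a,b)_∞ = +1.
|Ram(17, -195)| = 2, even; anisotropic at {3, 5}.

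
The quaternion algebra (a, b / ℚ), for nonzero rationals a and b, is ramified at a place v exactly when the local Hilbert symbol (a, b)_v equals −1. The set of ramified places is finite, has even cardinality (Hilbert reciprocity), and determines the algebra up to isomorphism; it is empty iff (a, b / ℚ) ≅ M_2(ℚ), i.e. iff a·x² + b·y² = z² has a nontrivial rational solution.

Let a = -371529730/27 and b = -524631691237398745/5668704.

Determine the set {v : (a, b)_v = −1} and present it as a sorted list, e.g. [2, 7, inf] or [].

(a, b) ≡ (-3856710, -10230) mod (ℚ^×)²; places V = {2, 3, 5, 7, 11, 13, 17, 23, 29, 31, ∞}.
(a,b)_7: α=0, u≡5; β=2, v≡1 (mod 7); (5|7)=-1, (1|7)=+1; sign (−1)^0·-1^2·+1^0 = +1.
(a,b)_2: α=1, β=-5; u≡5, v≡5 (mod 8); ε(u)ε(v)=0·0, αω(v)=1·1, βω(u)=-5·1; sum ≡ 0  ⇒  +1.
(a,b)_29: α=1, u≡20; β=2, v≡13 (mod 29); (20|29)=+1, (13|29)=+1; sign (−1)^0·+1^2·+1^1 = +1.
(a,b)_5: α=1, u≡2; β=1, v≡4 (mod 5); (2|5)=-1, (4|5)=+1; sign (−1)^0·-1^1·+1^1 = -1.
(a,b)_13: α=1, u≡3; β=2, v≡3 (mod 13); (3|13)=+1, (3|13)=+1; sign (−1)^0·+1^2·+1^1 = +1.
(a,b)_3: α=-3, u≡2; β=-11, v≡1 (mod 3); (2|3)=-1, (1|3)=+1; sign (−1)^1·-1^-11·+1^-3 = +1.
(a,b)_17: α=2, u≡14; β=4, v≡9 (mod 17); (14|17)=-1, (9|17)=+1; sign (−1)^0·-1^4·+1^2 = +1.
(a,b)_11: α=1, u≡3; β=1, v≡3 (mod 11); (3|11)=+1, (3|11)=+1; sign (−1)^1·+1^1·+1^1 = -1.
(a,b)_∞: sgn(-3856710)=−, sgn(-10230)=−, so -1.
(a,b)_31: α=1, u≡11; β=1, v≡30 (mod 31); (11|31)=-1, (30|31)=-1; sign (−1)^1·-1^1·-1^1 = -1.
(a,b)_23: α=0, u≡20; β=2, v≡19 (mod 23); (20|23)=-1, (19|23)=-1; sign (−1)^0·-1^2·-1^0 = +1.
Ram(-3856710, -10230) = {5, 11, 31, ∞}; no ℚ_5-point on the conic.

[5, 11, 31, inf]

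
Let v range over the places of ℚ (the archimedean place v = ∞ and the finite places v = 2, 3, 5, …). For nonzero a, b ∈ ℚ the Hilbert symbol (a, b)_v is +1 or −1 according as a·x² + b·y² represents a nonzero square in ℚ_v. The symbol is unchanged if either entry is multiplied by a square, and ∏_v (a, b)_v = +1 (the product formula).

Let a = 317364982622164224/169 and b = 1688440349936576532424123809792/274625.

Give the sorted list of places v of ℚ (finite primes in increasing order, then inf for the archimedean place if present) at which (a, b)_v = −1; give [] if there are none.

Mod squares: a ≡ 4301, b ≡ 32045. Check v ∈ {∞, 2, 3, 5, 11, 13, 17, 23, 29}.
v=13: a=13^-2·(≡7), b=13^-3·(≡7) mod 13; (7|13)=-1, (7|13)=-1; (−1)^{-2·-3·6}·(-1)^-3·(-1)^-2 = -1.
v=29: a=29^2·(≡16), b=29^3·(≡2) mod 29; (16|29)=+1, (2|29)=-1; (−1)^{2·3·14}·(+1)^3·(-1)^2 = +1.
v=5: a=5^0·(≡1), b=5^-3·(≡1) mod 5; (1|5)=+1, (1|5)=+1; (−1)^{0·-3·2}·(+1)^-3·(+1)^0 = +1.
v=∞: 4301 > 0 and 32045 > 0  ⇒  (a,b)_∞ = +1.
v=11: a=11^5·(≡6), b=11^8·(≡2) mod 11; (6|11)=-1, (2|11)=-1; (−1)^{5·8·5}·(-1)^8·(-1)^5 = -1.
v=17: a=17^3·(≡16), b=17^5·(≡8) mod 17; (16|17)=+1, (8|17)=+1; (−1)^{3·5·8}·(+1)^5·(+1)^3 = +1.
v=3: a=3^4·(≡2), b=3^8·(≡2) mod 3; (2|3)=-1, (2|3)=-1; (−1)^{4·8·1}·(-1)^8·(-1)^4 = +1.
v=2: v_2(a)=8, v_2(b)=16; units ≡ 5, 5 (mod 8); ε·ε+αω+βω = 0·0+8·1+16·1 ≡ 0  ⇒  (a,b)_2 = +1.
v=23: a=23^1·(≡1), b=23^2·(≡18) mod 23; (1|23)=+1, (18|23)=+1; (−1)^{1·2·11}·(+1)^2·(+1)^1 = +1.
Ram(4301, 32045) = {11, 13}; no ℚ_11-point on the conic.

[11, 13]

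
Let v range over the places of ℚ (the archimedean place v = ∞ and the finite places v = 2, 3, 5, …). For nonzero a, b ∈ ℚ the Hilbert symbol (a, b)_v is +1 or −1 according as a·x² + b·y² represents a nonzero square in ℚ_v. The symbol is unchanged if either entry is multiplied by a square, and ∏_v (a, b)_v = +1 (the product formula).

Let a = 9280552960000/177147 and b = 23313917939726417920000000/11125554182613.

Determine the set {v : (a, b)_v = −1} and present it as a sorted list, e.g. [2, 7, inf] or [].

(a, b) ≡ (3, 910) mod (ℚ^×)²; places V = {2, 3, 5, 7, 13, 17, 37, 47, ∞}.
(a,b)_37: α=0, u≡26; β=2, v≡2 (mod 37); (26|37)=+1, (2|37)=-1; sign (−1)^0·+1^2·-1^0 = +1.
(a,b)_17: α=2, u≡11; β=2, v≡15 (mod 17); (11|17)=-1, (15|17)=+1; sign (−1)^0·-1^2·+1^2 = +1.
(a,b)_13: α=0, u≡4; β=-1, v≡6 (mod 13); (4|13)=+1, (6|13)=-1; sign (−1)^0·+1^-1·-1^0 = +1.
(a,b)_5: α=4, u≡3; β=7, v≡2 (mod 5); (3|5)=-1, (2|5)=-1; sign (−1)^0·-1^7·-1^4 = -1.
(a,b)_7: α=2, u≡6; β=3, v≡2 (mod 7); (6|7)=-1, (2|7)=+1; sign (−1)^0·-1^3·+1^2 = -1.
(a,b)_2: α=20, β=41; u≡3, v≡7 (mod 8); ε(u)ε(v)=1·1, αω(v)=20·0, βω(u)=41·1; sum ≡ 0  ⇒  +1.
(a,b)_∞: sgn(3)=+, sgn(910)=+, so +1.
(a,b)_47: α=0, u≡12; β=-2, v≡34 (mod 47); (12|47)=+1, (34|47)=+1; sign (−1)^0·+1^-2·+1^0 = +1.
(a,b)_3: α=-11, u≡1; β=-18, v≡1 (mod 3); (1|3)=+1, (1|3)=+1; sign (−1)^0·+1^-18·+1^-11 = +1.
|Ram(3, 910)| = 2, even; anisotropic at {5, 7}.

[5, 7]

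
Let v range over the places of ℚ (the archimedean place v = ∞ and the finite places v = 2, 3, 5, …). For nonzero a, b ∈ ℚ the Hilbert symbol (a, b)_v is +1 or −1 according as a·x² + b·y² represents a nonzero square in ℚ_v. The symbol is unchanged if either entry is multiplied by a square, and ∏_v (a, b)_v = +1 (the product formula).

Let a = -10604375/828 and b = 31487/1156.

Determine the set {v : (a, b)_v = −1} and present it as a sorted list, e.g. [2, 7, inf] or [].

(a, b) ≡ (-1081, 23) mod (ℚ^×)²; places V = {2, 3, 5, 17, 19, 23, 37, 47, ∞}.
(a,b)_19: α=2, u≡12; β=0, v≡5 (mod 19); (12|19)=-1, (5|19)=+1; sign (−1)^0·-1^0·+1^2 = +1.
(a,b)_∞: sgn(-1081)=−, sgn(23)=+, so +1.
(a,b)_37: α=0, u≡6; β=2, v≡19 (mod 37); (6|37)=-1, (19|37)=-1; sign (−1)^0·-1^2·-1^0 = +1.
(a,b)_47: α=1, u≡4; β=0, v≡15 (mod 47); (4|47)=+1, (15|47)=-1; sign (−1)^0·+1^0·-1^1 = -1.
(a,b)_17: α=0, u≡6; β=-2, v≡5 (mod 17); (6|17)=-1, (5|17)=-1; sign (−1)^0·-1^-2·-1^0 = +1.
(a,b)_2: α=-2, β=-2; u≡7, v≡7 (mod 8); ε(u)ε(v)=1·1, αω(v)=-2·0, βω(u)=-2·0; sum ≡ 1  ⇒  -1.
(a,b)_5: α=4, u≡1; β=0, v≡2 (mod 5); (1|5)=+1, (2|5)=-1; sign (−1)^0·+1^0·-1^4 = +1.
(a,b)_3: α=-2, u≡2; β=0, v≡2 (mod 3); (2|3)=-1, (2|3)=-1; sign (−1)^0·-1^0·-1^-2 = +1.
(a,b)_23: α=-1, u≡11; β=1, v≡2 (mod 23); (11|23)=-1, (2|23)=+1; sign (−1)^1·-1^1·+1^-1 = +1.
(-1081, 23 / ℚ) ramifies at {2, 47}: a division algebra.

[2, 47]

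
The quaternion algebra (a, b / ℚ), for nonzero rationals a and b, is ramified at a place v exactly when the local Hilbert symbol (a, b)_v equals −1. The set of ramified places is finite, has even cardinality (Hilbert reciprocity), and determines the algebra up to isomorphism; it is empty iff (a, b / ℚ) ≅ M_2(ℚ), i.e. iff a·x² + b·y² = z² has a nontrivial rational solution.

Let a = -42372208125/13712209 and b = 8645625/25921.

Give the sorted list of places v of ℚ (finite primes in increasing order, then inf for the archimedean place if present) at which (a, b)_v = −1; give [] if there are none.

[]

(a, b) ≡ (-53, 1537) mod (ℚ^×)²; places V = {2, 3, 5, 7, 13, 23, 29, 53, ∞}.
(a,b)_3: α=2, u≡1; β=2, v≡1 (mod 3); (1|3)=+1, (1|3)=+1; sign (−1)^0·+1^2·+1^2 = +1.
(a,b)_7: α=-2, u≡6; β=-2, v≡4 (mod 7); (6|7)=-1, (4|7)=+1; sign (−1)^0·-1^-2·+1^-2 = +1.
(a,b)_13: α=2, u≡9; β=0, v≡12 (mod 13); (9|13)=+1, (12|13)=+1; sign (−1)^0·+1^0·+1^2 = +1.
(a,b)_∞: sgn(-53)=−, sgn(1537)=+, so +1.
(a,b)_53: α=1, u≡10; β=1, v≡11 (mod 53); (10|53)=+1, (11|53)=+1; sign (−1)^0·+1^1·+1^1 = +1.
(a,b)_5: α=4, u≡3; β=4, v≡3 (mod 5); (3|5)=-1, (3|5)=-1; sign (−1)^0·-1^4·-1^4 = +1.
(a,b)_23: α=-4, u≡4; β=-2, v≡21 (mod 23); (4|23)=+1, (21|23)=-1; sign (−1)^0·+1^-2·-1^-4 = +1.
(a,b)_29: α=2, u≡20; β=1, v≡28 (mod 29); (20|29)=+1, (28|29)=+1; sign (−1)^0·+1^1·+1^2 = +1.
(a,b)_2: α=0, β=0; u≡3, v≡1 (mod 8); ε(u)ε(v)=1·0, αω(v)=0·0, βω(u)=0·1; sum ≡ 0  ⇒  +1.
Every local symbol is +1, so the conic -53·x² + 1537·y² = z² has ℚ_v-points for all v and hence a ℚ-point; (a, b / ℚ) ≅ M_2(ℚ).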